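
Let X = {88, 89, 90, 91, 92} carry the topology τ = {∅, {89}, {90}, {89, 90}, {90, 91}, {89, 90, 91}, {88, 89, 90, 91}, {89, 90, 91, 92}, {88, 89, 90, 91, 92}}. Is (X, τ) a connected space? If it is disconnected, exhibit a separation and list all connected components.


(X, τ) is connected.

Find clopen sets (U ∈ τ with X ∖ U ∈ τ):
  U = ∅, X ∖ U = {88, 89, 90, 91, 92} — both open, so U is clopen.
  U = {88, 89, 90, 91, 92}, X ∖ U = ∅ — both open, so U is clopen.
Only trivial clopens (∅ and X) exist, so (X, τ) is connected.
Compute connected components by grouping points that agree on all clopens:
  component: {88, 89, 90, 91, 92}


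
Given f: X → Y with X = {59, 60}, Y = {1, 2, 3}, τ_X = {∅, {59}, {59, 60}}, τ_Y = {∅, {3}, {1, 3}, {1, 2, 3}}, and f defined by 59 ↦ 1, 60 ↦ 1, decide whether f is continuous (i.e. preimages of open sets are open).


f IS continuous.

Compute f^{-1}(U) for each U ∈ τ_Y:
  U = ∅: f^{-1}(U) = ∅ ∈ τ_X ✓.
  U = {3}: f^{-1}(U) = ∅ ∈ τ_X ✓.
  U = {1, 3}: f^{-1}(U) = {59, 60} ∈ τ_X ✓.
  U = {1, 2, 3}: f^{-1}(U) = {59, 60} ∈ τ_X ✓.
Every preimage lies in τ_X, so f IS continuous.


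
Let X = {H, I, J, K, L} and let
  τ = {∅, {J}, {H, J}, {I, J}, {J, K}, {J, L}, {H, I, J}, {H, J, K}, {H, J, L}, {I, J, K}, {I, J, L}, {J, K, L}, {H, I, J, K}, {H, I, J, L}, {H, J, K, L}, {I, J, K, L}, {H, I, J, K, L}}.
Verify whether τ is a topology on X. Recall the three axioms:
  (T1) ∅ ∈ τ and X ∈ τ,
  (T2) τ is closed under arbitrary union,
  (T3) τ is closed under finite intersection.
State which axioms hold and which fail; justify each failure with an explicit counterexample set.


τ IS a topology on X.

Axiom (T1): ∅ ∈ τ? Yes; X ∈ τ? Yes.
Axiom (T2/T3): check pairwise unions and intersections of members of τ.
All pairwise intersections and unions checked — each lies in τ. Therefore τ satisfies (T1), (T2), (T3): it IS a topology on X.


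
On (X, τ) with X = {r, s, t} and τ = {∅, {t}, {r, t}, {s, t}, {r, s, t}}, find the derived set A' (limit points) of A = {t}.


A' = {r, s}

For each x ∈ X, list the open sets U ∈ τ with x ∈ U, then check whether U ∩ (A ∖ {x}) ≠ ∅ for every such U.
  x = r: opens ∋ x are {r, t}, {r, s, t}; each meets A ∖ {r}, so x IS a limit point.
  x = s: opens ∋ x are {s, t}, {r, s, t}; each meets A ∖ {s}, so x IS a limit point.
  x = t: open {t} ∋ x has {t} ∩ (A ∖ {t}) = ∅, so x is NOT a limit point.
Collecting: A' = {r, s}.


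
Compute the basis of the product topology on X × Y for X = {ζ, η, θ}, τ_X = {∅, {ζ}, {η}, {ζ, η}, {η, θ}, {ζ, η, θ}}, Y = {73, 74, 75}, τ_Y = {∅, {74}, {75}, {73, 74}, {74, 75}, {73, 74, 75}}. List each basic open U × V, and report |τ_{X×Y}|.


Basis B = {∅ × ∅, {ζ} × {74}, {ζ} × {75}, {η} × {74}, {η} × {75}, {ζ} × {73, 74}, {ζ} × {74, 75}, {ζ, η} × {74}, {ζ, η} × {75}, {η} × {73, 74}, {η} × {74, 75}, {η, θ} × {74}, {η, θ} × {75}, {ζ} × {73, 74, 75}, {ζ, η, θ} × {74}, {ζ, η, θ} × {75}, {η} × {73, 74, 75}, {ζ, η} × {73, 74}, {ζ, η} × {74, 75}, {η, θ} × {73, 74}, {η, θ} × {74, 75}, {ζ, η} × {73, 74, 75}, {ζ, η, θ} × {73, 74}, {ζ, η, θ} × {74, 75}, {η, θ} × {73, 74, 75}, {ζ, η, θ} × {73, 74, 75}}; |τ_{X×Y}| = 108.

Enumerate products U × V with U ∈ τ_X, V ∈ τ_Y (deduplicated):
  ∅ × ∅ = {} (∅)
  {ζ} × {74} = {(ζ,74)}
  {ζ} × {75} = {(ζ,75)}
  {η} × {74} = {(η,74)}
  {η} × {75} = {(η,75)}
  {ζ} × {73, 74} = {(ζ,73), (ζ,74)}
  {ζ} × {74, 75} = {(ζ,74), (ζ,75)}
  {ζ, η} × {74} = {(ζ,74), (η,74)}
  {ζ, η} × {75} = {(ζ,75), (η,75)}
  {η} × {73, 74} = {(η,73), (η,74)}
  {η} × {74, 75} = {(η,74), (η,75)}
  {η, θ} × {74} = {(η,74), (θ,74)}
  {η, θ} × {75} = {(η,75), (θ,75)}
  {ζ} × {73, 74, 75} = {(ζ,73), (ζ,74), (ζ,75)}
  {ζ, η, θ} × {74} = {(ζ,74), (η,74), (θ,74)}
  {ζ, η, θ} × {75} = {(ζ,75), (η,75), (θ,75)}
  {η} × {73, 74, 75} = {(η,73), (η,74), (η,75)}
  {ζ, η} × {73, 74} = {(ζ,73), (ζ,74), (η,73), (η,74)}
  {ζ, η} × {74, 75} = {(ζ,74), (ζ,75), (η,74), (η,75)}
  {η, θ} × {73, 74} = {(η,73), (η,74), (θ,73), (θ,74)}
  {η, θ} × {74, 75} = {(η,74), (η,75), (θ,74), (θ,75)}
  {ζ, η} × {73, 74, 75} = {(ζ,73), (ζ,74), (ζ,75), (η,73), (η,74), (η,75)}
  {ζ, η, θ} × {73, 74} = {(ζ,73), (ζ,74), (η,73), (η,74), (θ,73), (θ,74)}
  {ζ, η, θ} × {74, 75} = {(ζ,74), (ζ,75), (η,74), (η,75), (θ,74), (θ,75)}
  {η, θ} × {73, 74, 75} = {(η,73), (η,74), (η,75), (θ,73), (θ,74), (θ,75)}
  {ζ, η, θ} × {73, 74, 75} = {(ζ,73), (ζ,74), (ζ,75), (η,73), (η,74), (η,75), (θ,73), (θ,74), (θ,75)}
These 26 distinct sets form the basis B.
Close under arbitrary unions to get τ_{X×Y}; counting gives |τ_{X×Y}| = 108.


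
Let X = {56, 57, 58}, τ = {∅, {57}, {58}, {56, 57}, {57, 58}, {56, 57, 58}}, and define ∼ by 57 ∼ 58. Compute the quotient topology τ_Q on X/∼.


X/∼ = {[56], [57=58]}; |τ_Q| = 3.

Equivalence classes: [56], [57=58].
Quotient map π: X → X/∼ sends 56 ↦ [56], 57 ↦ [57=58], 58 ↦ [57=58].
For each subset V ⊆ X/∼, compute π^{-1}(V) ⊆ X and check whether π^{-1}(V) ∈ τ. V is open in τ_Q iff π^{-1}(V) ∈ τ.
  V = {}: π^{-1}(V) = ∅ ∈ τ ✓.
  V = {[56]}: π^{-1}(V) = {56} ∉ τ ✗.
  V = {[57=58]}: π^{-1}(V) = {57, 58} ∈ τ ✓.
  V = {[56], [57=58]}: π^{-1}(V) = {56, 57, 58} ∈ τ ✓.
Open sets in the quotient: τ_Q = {{}, {[57=58]}, {[56], [57=58]}} (3 elements).


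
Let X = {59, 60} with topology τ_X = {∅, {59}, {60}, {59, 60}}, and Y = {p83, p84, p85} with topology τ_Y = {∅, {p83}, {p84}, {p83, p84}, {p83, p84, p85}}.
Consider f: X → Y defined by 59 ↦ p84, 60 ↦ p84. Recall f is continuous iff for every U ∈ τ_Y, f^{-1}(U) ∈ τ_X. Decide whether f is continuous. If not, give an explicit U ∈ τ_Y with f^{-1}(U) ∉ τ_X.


f IS continuous.

Compute f^{-1}(U) for each U ∈ τ_Y:
  U = ∅: f^{-1}(U) = ∅ ∈ τ_X ✓.
  U = {p83}: f^{-1}(U) = ∅ ∈ τ_X ✓.
  U = {p84}: f^{-1}(U) = {59, 60} ∈ τ_X ✓.
  U = {p83, p84}: f^{-1}(U) = {59, 60} ∈ τ_X ✓.
  U = {p83, p84, p85}: f^{-1}(U) = {59, 60} ∈ τ_X ✓.
Every preimage lies in τ_X, so f IS continuous.


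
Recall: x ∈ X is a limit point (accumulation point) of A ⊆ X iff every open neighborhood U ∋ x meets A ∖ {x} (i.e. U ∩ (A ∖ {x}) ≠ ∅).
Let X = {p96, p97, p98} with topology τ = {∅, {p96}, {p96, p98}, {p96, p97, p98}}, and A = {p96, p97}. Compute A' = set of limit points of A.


A' = {p97, p98}

For each x ∈ X, list the open sets U ∈ τ with x ∈ U, then check whether U ∩ (A ∖ {x}) ≠ ∅ for every such U.
  x = p96: open {p96} ∋ x has {p96} ∩ (A ∖ {p96}) = ∅, so x is NOT a limit point.
  x = p97: opens ∋ x are {p96, p97, p98}; each meets A ∖ {p97}, so x IS a limit point.
  x = p98: opens ∋ x are {p96, p98}, {p96, p97, p98}; each meets A ∖ {p98}, so x IS a limit point.
Collecting: A' = {p97, p98}.


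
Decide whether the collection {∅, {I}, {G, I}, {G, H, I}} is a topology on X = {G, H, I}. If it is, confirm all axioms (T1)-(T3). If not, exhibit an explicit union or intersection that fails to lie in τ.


τ IS a topology on X.

Axiom (T1): ∅ ∈ τ? Yes; X ∈ τ? Yes.
Axiom (T2/T3): check pairwise unions and intersections of members of τ.
All pairwise intersections and unions checked — each lies in τ. Therefore τ satisfies (T1), (T2), (T3): it IS a topology on X.


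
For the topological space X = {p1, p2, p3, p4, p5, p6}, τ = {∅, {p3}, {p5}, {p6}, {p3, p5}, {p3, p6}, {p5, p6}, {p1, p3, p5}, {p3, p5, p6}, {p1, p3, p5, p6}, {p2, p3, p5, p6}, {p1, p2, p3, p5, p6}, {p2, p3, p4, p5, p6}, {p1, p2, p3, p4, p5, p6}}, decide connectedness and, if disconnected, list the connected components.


(X, τ) is connected.

Find clopen sets (U ∈ τ with X ∖ U ∈ τ):
  U = ∅, X ∖ U = {p1, p2, p3, p4, p5, p6} — both open, so U is clopen.
  U = {p1, p2, p3, p4, p5, p6}, X ∖ U = ∅ — both open, so U is clopen.
Only trivial clopens (∅ and X) exist, so (X, τ) is connected.
Compute connected components by grouping points that agree on all clopens:
  component: {p1, p2, p3, p4, p5, p6}


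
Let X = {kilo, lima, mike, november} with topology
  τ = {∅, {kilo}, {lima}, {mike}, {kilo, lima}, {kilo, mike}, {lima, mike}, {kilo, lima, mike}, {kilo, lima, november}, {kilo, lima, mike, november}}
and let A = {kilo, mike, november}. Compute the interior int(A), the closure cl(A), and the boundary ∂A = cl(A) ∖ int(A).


int(A) = {kilo, mike}, cl(A) = {kilo, mike, november}, ∂A = {november}.

Closed sets in (X, τ) are complements of opens:
  closed(X, τ) = {∅, {mike}, {november}, {kilo, november}, {lima, november}, {mike, november}, {kilo, lima, november}, {kilo, mike, november}, {lima, mike, november}, {kilo, lima, mike, november}}.
int(A) = ⋃ {U ∈ τ : U ⊆ A}. Opens contained in A: ∅, {kilo}, {mike}, {kilo, mike}.
Taking the union of these: int(A) = {kilo, mike}.
cl(A) = ⋂ {C closed : A ⊆ C}. Closed sets containing A: {kilo, mike, november}, {kilo, lima, mike, november}.
Intersecting these: cl(A) = {kilo, mike, november}.
∂A = cl(A) ∖ int(A) = {kilo, mike, november} ∖ {kilo, mike} = {november}.


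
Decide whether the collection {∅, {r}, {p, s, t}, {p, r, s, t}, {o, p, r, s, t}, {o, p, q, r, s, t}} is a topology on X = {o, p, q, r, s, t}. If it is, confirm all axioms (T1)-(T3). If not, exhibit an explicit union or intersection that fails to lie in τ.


τ IS a topology on X.

Axiom (T1): ∅ ∈ τ? Yes; X ∈ τ? Yes.
Axiom (T2/T3): check pairwise unions and intersections of members of τ.
All pairwise intersections and unions checked — each lies in τ. Therefore τ satisfies (T1), (T2), (T3): it IS a topology on X.


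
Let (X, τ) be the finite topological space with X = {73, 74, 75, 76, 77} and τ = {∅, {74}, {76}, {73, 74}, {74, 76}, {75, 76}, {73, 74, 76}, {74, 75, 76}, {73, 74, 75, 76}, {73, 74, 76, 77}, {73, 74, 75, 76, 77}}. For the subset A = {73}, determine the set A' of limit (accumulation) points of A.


A' = {77}

For each x ∈ X, list the open sets U ∈ τ with x ∈ U, then check whether U ∩ (A ∖ {x}) ≠ ∅ for every such U.
  x = 73: open {73, 74} ∋ x has {73, 74} ∩ (A ∖ {73}) = ∅, so x is NOT a limit point.
  x = 74: open {74} ∋ x has {74} ∩ (A ∖ {74}) = ∅, so x is NOT a limit point.
  x = 75: open {75, 76} ∋ x has {75, 76} ∩ (A ∖ {75}) = ∅, so x is NOT a limit point.
  x = 76: open {76} ∋ x has {76} ∩ (A ∖ {76}) = ∅, so x is NOT a limit point.
  x = 77: opens ∋ x are {73, 74, 76, 77}, {73, 74, 75, 76, 77}; each meets A ∖ {77}, so x IS a limit point.
Collecting: A' = {77}.


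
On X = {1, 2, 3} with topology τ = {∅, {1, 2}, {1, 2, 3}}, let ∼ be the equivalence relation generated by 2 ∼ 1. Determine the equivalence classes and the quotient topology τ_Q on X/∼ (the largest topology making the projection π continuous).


X/∼ = {[1=2], [3]}; |τ_Q| = 3.

Equivalence classes: [1=2], [3].
Quotient map π: X → X/∼ sends 1 ↦ [1=2], 2 ↦ [1=2], 3 ↦ [3].
For each subset V ⊆ X/∼, compute π^{-1}(V) ⊆ X and check whether π^{-1}(V) ∈ τ. V is open in τ_Q iff π^{-1}(V) ∈ τ.
  V = {}: π^{-1}(V) = ∅ ∈ τ ✓.
  V = {[1=2]}: π^{-1}(V) = {1, 2} ∈ τ ✓.
  V = {[3]}: π^{-1}(V) = {3} ∉ τ ✗.
  V = {[1=2], [3]}: π^{-1}(V) = {1, 2, 3} ∈ τ ✓.
Open sets in the quotient: τ_Q = {{}, {[1=2]}, {[1=2], [3]}} (3 elements).


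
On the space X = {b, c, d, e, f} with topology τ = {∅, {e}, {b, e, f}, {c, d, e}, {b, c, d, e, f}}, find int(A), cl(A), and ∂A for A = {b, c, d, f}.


int(A) = ∅, cl(A) = {b, c, d, f}, ∂A = {b, c, d, f}.

Closed sets in (X, τ) are complements of opens:
  closed(X, τ) = {∅, {b, f}, {c, d}, {b, c, d, f}, {b, c, d, e, f}}.
int(A) = ⋃ {U ∈ τ : U ⊆ A}. Opens contained in A: ∅.
Taking the union of these: int(A) = ∅.
cl(A) = ⋂ {C closed : A ⊆ C}. Closed sets containing A: {b, c, d, f}, {b, c, d, e, f}.
Intersecting these: cl(A) = {b, c, d, f}.
∂A = cl(A) ∖ int(A) = {b, c, d, f} ∖ ∅ = {b, c, d, f}.


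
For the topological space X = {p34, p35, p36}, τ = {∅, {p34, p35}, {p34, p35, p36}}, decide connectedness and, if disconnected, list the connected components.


(X, τ) is connected.

Find clopen sets (U ∈ τ with X ∖ U ∈ τ):
  U = ∅, X ∖ U = {p34, p35, p36} — both open, so U is clopen.
  U = {p34, p35, p36}, X ∖ U = ∅ — both open, so U is clopen.
Only trivial clopens (∅ and X) exist, so (X, τ) is connected.
Compute connected components by grouping points that agree on all clopens:
  component: {p34, p35, p36}


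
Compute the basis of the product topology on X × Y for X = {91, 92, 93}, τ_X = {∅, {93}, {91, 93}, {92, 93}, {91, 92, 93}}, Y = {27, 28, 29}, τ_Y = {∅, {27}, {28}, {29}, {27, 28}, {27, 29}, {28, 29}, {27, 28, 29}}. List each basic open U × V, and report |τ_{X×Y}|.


Basis B = {∅ × ∅, {93} × {27}, {93} × {28}, {93} × {29}, {91, 93} × {27}, {91, 93} × {28}, {91, 93} × {29}, {92, 93} × {27}, {92, 93} × {28}, {92, 93} × {29}, {93} × {27, 28}, {93} × {27, 29}, {93} × {28, 29}, {91, 92, 93} × {27}, {91, 92, 93} × {28}, {91, 92, 93} × {29}, {93} × {27, 28, 29}, {91, 93} × {27, 28}, {91, 93} × {27, 29}, {91, 93} × {28, 29}, {92, 93} × {27, 28}, {92, 93} × {27, 29}, {92, 93} × {28, 29}, {91, 93} × {27, 28, 29}, {91, 92, 93} × {27, 28}, {91, 92, 93} × {27, 29}, {91, 92, 93} × {28, 29}, {92, 93} × {27, 28, 29}, {91, 92, 93} × {27, 28, 29}}; |τ_{X×Y}| = 125.

Enumerate products U × V with U ∈ τ_X, V ∈ τ_Y (deduplicated):
  ∅ × ∅ = {} (∅)
  {93} × {27} = {(93,27)}
  {93} × {28} = {(93,28)}
  {93} × {29} = {(93,29)}
  {91, 93} × {27} = {(91,27), (93,27)}
  {91, 93} × {28} = {(91,28), (93,28)}
  {91, 93} × {29} = {(91,29), (93,29)}
  {92, 93} × {27} = {(92,27), (93,27)}
  {92, 93} × {28} = {(92,28), (93,28)}
  {92, 93} × {29} = {(92,29), (93,29)}
  {93} × {27, 28} = {(93,27), (93,28)}
  {93} × {27, 29} = {(93,27), (93,29)}
  {93} × {28, 29} = {(93,28), (93,29)}
  {91, 92, 93} × {27} = {(91,27), (92,27), (93,27)}
  {91, 92, 93} × {28} = {(91,28), (92,28), (93,28)}
  {91, 92, 93} × {29} = {(91,29), (92,29), (93,29)}
  {93} × {27, 28, 29} = {(93,27), (93,28), (93,29)}
  {91, 93} × {27, 28} = {(91,27), (91,28), (93,27), (93,28)}
  {91, 93} × {27, 29} = {(91,27), (91,29), (93,27), (93,29)}
  {91, 93} × {28, 29} = {(91,28), (91,29), (93,28), (93,29)}
  {92, 93} × {27, 28} = {(92,27), (92,28), (93,27), (93,28)}
  {92, 93} × {27, 29} = {(92,27), (92,29), (93,27), (93,29)}
  {92, 93} × {28, 29} = {(92,28), (92,29), (93,28), (93,29)}
  {91, 93} × {27, 28, 29} = {(91,27), (91,28), (91,29), (93,27), (93,28), (93,29)}
  {91, 92, 93} × {27, 28} = {(91,27), (91,28), (92,27), (92,28), (93,27), (93,28)}
  {91, 92, 93} × {27, 29} = {(91,27), (91,29), (92,27), (92,29), (93,27), (93,29)}
  {91, 92, 93} × {28, 29} = {(91,28), (91,29), (92,28), (92,29), (93,28), (93,29)}
  {92, 93} × {27, 28, 29} = {(92,27), (92,28), (92,29), (93,27), (93,28), (93,29)}
  {91, 92, 93} × {27, 28, 29} = {(91,27), (91,28), (91,29), (92,27), (92,28), (92,29), (93,27), (93,28), (93,29)}
These 29 distinct sets form the basis B.
Close under arbitrary unions to get τ_{X×Y}; counting gives |τ_{X×Y}| = 125.


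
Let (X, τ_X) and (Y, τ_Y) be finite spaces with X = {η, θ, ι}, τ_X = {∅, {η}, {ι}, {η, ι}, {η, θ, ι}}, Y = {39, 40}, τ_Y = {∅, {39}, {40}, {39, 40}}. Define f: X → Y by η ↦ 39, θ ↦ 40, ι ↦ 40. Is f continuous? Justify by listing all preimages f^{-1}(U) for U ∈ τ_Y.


f is NOT continuous.

Compute f^{-1}(U) for each U ∈ τ_Y:
  U = ∅: f^{-1}(U) = ∅ ∈ τ_X ✓.
  U = {39}: f^{-1}(U) = {η} ∈ τ_X ✓.
  U = {40}: f^{-1}(U) = {θ, ι} ∉ τ_X ✗.
  U = {39, 40}: f^{-1}(U) = {η, θ, ι} ∈ τ_X ✓.
Found U = {40} with f^{-1}(U) = {θ, ι} not in τ_X. Therefore f is NOT continuous.


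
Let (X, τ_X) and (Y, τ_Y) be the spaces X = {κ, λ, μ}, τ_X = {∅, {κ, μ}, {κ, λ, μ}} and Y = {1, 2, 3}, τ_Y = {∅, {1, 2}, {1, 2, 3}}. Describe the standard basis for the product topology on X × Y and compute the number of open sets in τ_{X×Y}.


Basis B = {∅ × ∅, {κ, μ} × {1, 2}, {κ, μ} × {1, 2, 3}, {κ, λ, μ} × {1, 2}, {κ, λ, μ} × {1, 2, 3}}; |τ_{X×Y}| = 6.

Enumerate products U × V with U ∈ τ_X, V ∈ τ_Y (deduplicated):
  ∅ × ∅ = {} (∅)
  {κ, μ} × {1, 2} = {(κ,1), (κ,2), (μ,1), (μ,2)}
  {κ, μ} × {1, 2, 3} = {(κ,1), (κ,2), (κ,3), (μ,1), (μ,2), (μ,3)}
  {κ, λ, μ} × {1, 2} = {(κ,1), (κ,2), (λ,1), (λ,2), (μ,1), (μ,2)}
  {κ, λ, μ} × {1, 2, 3} = {(κ,1), (κ,2), (κ,3), (λ,1), (λ,2), (λ,3), (μ,1), (μ,2), (μ,3)}
These 5 distinct sets form the basis B.
Close under arbitrary unions to get τ_{X×Y}; counting gives |τ_{X×Y}| = 6.


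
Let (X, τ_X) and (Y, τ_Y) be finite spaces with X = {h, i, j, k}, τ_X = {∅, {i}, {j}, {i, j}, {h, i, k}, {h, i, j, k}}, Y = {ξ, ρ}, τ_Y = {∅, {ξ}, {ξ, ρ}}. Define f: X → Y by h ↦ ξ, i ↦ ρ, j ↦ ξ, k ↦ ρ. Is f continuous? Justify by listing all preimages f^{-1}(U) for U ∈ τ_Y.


f is NOT continuous.

Compute f^{-1}(U) for each U ∈ τ_Y:
  U = ∅: f^{-1}(U) = ∅ ∈ τ_X ✓.
  U = {ξ}: f^{-1}(U) = {h, j} ∉ τ_X ✗.
  U = {ξ, ρ}: f^{-1}(U) = {h, i, j, k} ∈ τ_X ✓.
Found U = {ξ} with f^{-1}(U) = {h, j} not in τ_X. Therefore f is NOT continuous.


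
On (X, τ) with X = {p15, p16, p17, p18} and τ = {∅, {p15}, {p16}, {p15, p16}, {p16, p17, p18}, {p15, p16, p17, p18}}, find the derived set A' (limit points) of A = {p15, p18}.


A' = {p17}

For each x ∈ X, list the open sets U ∈ τ with x ∈ U, then check whether U ∩ (A ∖ {x}) ≠ ∅ for every such U.
  x = p15: open {p15} ∋ x has {p15} ∩ (A ∖ {p15}) = ∅, so x is NOT a limit point.
  x = p16: open {p16} ∋ x has {p16} ∩ (A ∖ {p16}) = ∅, so x is NOT a limit point.
  x = p17: opens ∋ x are {p16, p17, p18}, {p15, p16, p17, p18}; each meets A ∖ {p17}, so x IS a limit point.
  x = p18: open {p16, p17, p18} ∋ x has {p16, p17, p18} ∩ (A ∖ {p18}) = ∅, so x is NOT a limit point.
Collecting: A' = {p17}.


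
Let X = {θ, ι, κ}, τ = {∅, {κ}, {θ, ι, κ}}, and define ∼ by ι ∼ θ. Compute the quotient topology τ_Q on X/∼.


X/∼ = {[θ=ι], [κ]}; |τ_Q| = 3.

Equivalence classes: [θ=ι], [κ].
Quotient map π: X → X/∼ sends θ ↦ [θ=ι], ι ↦ [θ=ι], κ ↦ [κ].
For each subset V ⊆ X/∼, compute π^{-1}(V) ⊆ X and check whether π^{-1}(V) ∈ τ. V is open in τ_Q iff π^{-1}(V) ∈ τ.
  V = {}: π^{-1}(V) = ∅ ∈ τ ✓.
  V = {[θ=ι]}: π^{-1}(V) = {θ, ι} ∉ τ ✗.
  V = {[κ]}: π^{-1}(V) = {κ} ∈ τ ✓.
  V = {[θ=ι], [κ]}: π^{-1}(V) = {θ, ι, κ} ∈ τ ✓.
Open sets in the quotient: τ_Q = {{}, {[κ]}, {[θ=ι], [κ]}} (3 elements).


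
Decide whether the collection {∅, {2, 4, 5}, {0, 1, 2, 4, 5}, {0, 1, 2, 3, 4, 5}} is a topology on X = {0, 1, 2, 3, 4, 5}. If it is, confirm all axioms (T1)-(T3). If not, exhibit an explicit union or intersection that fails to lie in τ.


τ IS a topology on X.

Axiom (T1): ∅ ∈ τ? Yes; X ∈ τ? Yes.
Axiom (T2/T3): check pairwise unions and intersections of members of τ.
All pairwise intersections and unions checked — each lies in τ. Therefore τ satisfies (T1), (T2), (T3): it IS a topology on X.


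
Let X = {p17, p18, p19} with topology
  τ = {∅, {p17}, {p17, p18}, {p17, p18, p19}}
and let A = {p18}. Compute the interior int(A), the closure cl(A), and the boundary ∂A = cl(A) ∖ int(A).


int(A) = ∅, cl(A) = {p18, p19}, ∂A = {p18, p19}.

Closed sets in (X, τ) are complements of opens:
  closed(X, τ) = {∅, {p19}, {p18, p19}, {p17, p18, p19}}.
int(A) = ⋃ {U ∈ τ : U ⊆ A}. Opens contained in A: ∅.
Taking the union of these: int(A) = ∅.
cl(A) = ⋂ {C closed : A ⊆ C}. Closed sets containing A: {p18, p19}, {p17, p18, p19}.
Intersecting these: cl(A) = {p18, p19}.
∂A = cl(A) ∖ int(A) = {p18, p19} ∖ ∅ = {p18, p19}.


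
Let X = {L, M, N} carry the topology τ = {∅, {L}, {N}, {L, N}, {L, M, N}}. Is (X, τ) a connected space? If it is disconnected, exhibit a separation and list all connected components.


(X, τ) is connected.

Find clopen sets (U ∈ τ with X ∖ U ∈ τ):
  U = ∅, X ∖ U = {L, M, N} — both open, so U is clopen.
  U = {L, M, N}, X ∖ U = ∅ — both open, so U is clopen.
Only trivial clopens (∅ and X) exist, so (X, τ) is connected.
Compute connected components by grouping points that agree on all clopens:
  component: {L, M, N}


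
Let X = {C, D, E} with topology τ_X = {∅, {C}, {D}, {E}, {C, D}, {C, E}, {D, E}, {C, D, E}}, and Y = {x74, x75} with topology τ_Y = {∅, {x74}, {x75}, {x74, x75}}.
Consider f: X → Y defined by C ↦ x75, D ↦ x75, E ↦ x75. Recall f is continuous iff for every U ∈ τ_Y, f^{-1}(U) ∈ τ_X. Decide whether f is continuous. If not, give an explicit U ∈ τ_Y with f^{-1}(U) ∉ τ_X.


f IS continuous.

Compute f^{-1}(U) for each U ∈ τ_Y:
  U = ∅: f^{-1}(U) = ∅ ∈ τ_X ✓.
  U = {x74}: f^{-1}(U) = ∅ ∈ τ_X ✓.
  U = {x75}: f^{-1}(U) = {C, D, E} ∈ τ_X ✓.
  U = {x74, x75}: f^{-1}(U) = {C, D, E} ∈ τ_X ✓.
Every preimage lies in τ_X, so f IS continuous.


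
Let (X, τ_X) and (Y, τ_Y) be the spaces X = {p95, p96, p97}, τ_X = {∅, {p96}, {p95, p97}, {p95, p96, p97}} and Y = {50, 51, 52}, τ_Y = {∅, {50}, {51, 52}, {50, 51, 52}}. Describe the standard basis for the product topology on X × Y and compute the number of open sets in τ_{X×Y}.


Basis B = {∅ × ∅, {p96} × {50}, {p95, p97} × {50}, {p96} × {51, 52}, {p95, p96, p97} × {50}, {p96} × {50, 51, 52}, {p95, p97} × {51, 52}, {p95, p97} × {50, 51, 52}, {p95, p96, p97} × {51, 52}, {p95, p96, p97} × {50, 51, 52}}; |τ_{X×Y}| = 16.

Enumerate products U × V with U ∈ τ_X, V ∈ τ_Y (deduplicated):
  ∅ × ∅ = {} (∅)
  {p96} × {50} = {(p96,50)}
  {p95, p97} × {50} = {(p95,50), (p97,50)}
  {p96} × {51, 52} = {(p96,51), (p96,52)}
  {p95, p96, p97} × {50} = {(p95,50), (p96,50), (p97,50)}
  {p96} × {50, 51, 52} = {(p96,50), (p96,51), (p96,52)}
  {p95, p97} × {51, 52} = {(p95,51), (p95,52), (p97,51), (p97,52)}
  {p95, p97} × {50, 51, 52} = {(p95,50), (p95,51), (p95,52), (p97,50), (p97,51), (p97,52)}
  {p95, p96, p97} × {51, 52} = {(p95,51), (p95,52), (p96,51), (p96,52), (p97,51), (p97,52)}
  {p95, p96, p97} × {50, 51, 52} = {(p95,50), (p95,51), (p95,52), (p96,50), (p96,51), (p96,52), (p97,50), (p97,51), (p97,52)}
These 10 distinct sets form the basis B.
Close under arbitrary unions to get τ_{X×Y}; counting gives |τ_{X×Y}| = 16.


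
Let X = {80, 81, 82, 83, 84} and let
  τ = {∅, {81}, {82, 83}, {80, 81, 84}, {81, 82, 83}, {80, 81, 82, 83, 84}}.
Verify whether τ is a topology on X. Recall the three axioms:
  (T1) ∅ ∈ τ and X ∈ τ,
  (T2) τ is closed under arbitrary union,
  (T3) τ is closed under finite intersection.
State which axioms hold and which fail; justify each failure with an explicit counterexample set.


τ IS a topology on X.

Axiom (T1): ∅ ∈ τ? Yes; X ∈ τ? Yes.
Axiom (T2/T3): check pairwise unions and intersections of members of τ.
All pairwise intersections and unions checked — each lies in τ. Therefore τ satisfies (T1), (T2), (T3): it IS a topology on X.


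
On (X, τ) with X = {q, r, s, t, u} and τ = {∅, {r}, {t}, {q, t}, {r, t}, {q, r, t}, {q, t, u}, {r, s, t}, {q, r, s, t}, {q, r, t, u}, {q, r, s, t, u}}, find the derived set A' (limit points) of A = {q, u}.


A' = {u}

For each x ∈ X, list the open sets U ∈ τ with x ∈ U, then check whether U ∩ (A ∖ {x}) ≠ ∅ for every such U.
  x = q: open {q, t} ∋ x has {q, t} ∩ (A ∖ {q}) = ∅, so x is NOT a limit point.
  x = r: open {r} ∋ x has {r} ∩ (A ∖ {r}) = ∅, so x is NOT a limit point.
  x = s: open {r, s, t} ∋ x has {r, s, t} ∩ (A ∖ {s}) = ∅, so x is NOT a limit point.
  x = t: open {t} ∋ x has {t} ∩ (A ∖ {t}) = ∅, so x is NOT a limit point.
  x = u: opens ∋ x are {q, t, u}, {q, r, t, u}, {q, r, s, t, u}; each meets A ∖ {u}, so x IS a limit point.
Collecting: A' = {u}.


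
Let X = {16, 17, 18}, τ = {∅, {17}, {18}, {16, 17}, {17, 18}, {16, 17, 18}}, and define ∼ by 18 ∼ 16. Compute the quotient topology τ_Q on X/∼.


X/∼ = {[16=18], [17]}; |τ_Q| = 3.

Equivalence classes: [16=18], [17].
Quotient map π: X → X/∼ sends 16 ↦ [16=18], 17 ↦ [17], 18 ↦ [16=18].
For each subset V ⊆ X/∼, compute π^{-1}(V) ⊆ X and check whether π^{-1}(V) ∈ τ. V is open in τ_Q iff π^{-1}(V) ∈ τ.
  V = {}: π^{-1}(V) = ∅ ∈ τ ✓.
  V = {[16=18]}: π^{-1}(V) = {16, 18} ∉ τ ✗.
  V = {[17]}: π^{-1}(V) = {17} ∈ τ ✓.
  V = {[16=18], [17]}: π^{-1}(V) = {16, 17, 18} ∈ τ ✓.
Open sets in the quotient: τ_Q = {{}, {[17]}, {[16=18], [17]}} (3 elements).


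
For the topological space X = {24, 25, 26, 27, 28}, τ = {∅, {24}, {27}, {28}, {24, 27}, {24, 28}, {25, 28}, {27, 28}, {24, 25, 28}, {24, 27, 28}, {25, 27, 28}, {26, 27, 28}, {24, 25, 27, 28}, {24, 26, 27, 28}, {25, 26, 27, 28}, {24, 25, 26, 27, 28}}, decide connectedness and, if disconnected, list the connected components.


(X, τ) is disconnected; components = [{24}, {25, 26, 27, 28}].

Find clopen sets (U ∈ τ with X ∖ U ∈ τ):
  U = ∅, X ∖ U = {24, 25, 26, 27, 28} — both open, so U is clopen.
  U = {24}, X ∖ U = {25, 26, 27, 28} — both open, so U is clopen.
  U = {25, 26, 27, 28}, X ∖ U = {24} — both open, so U is clopen.
  U = {24, 25, 26, 27, 28}, X ∖ U = ∅ — both open, so U is clopen.
Nontrivial clopen(s) exist: e.g. {25, 26, 27, 28}. So (X, τ) is disconnected.
Compute connected components by grouping points that agree on all clopens:
  component: {24}
  component: {25, 26, 27, 28}


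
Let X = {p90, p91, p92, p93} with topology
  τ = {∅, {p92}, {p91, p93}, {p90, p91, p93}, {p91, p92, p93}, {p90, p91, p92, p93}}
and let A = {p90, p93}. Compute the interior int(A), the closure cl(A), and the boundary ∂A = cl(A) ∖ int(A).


int(A) = ∅, cl(A) = {p90, p91, p93}, ∂A = {p90, p91, p93}.

Closed sets in (X, τ) are complements of opens:
  closed(X, τ) = {∅, {p90}, {p92}, {p90, p92}, {p90, p91, p93}, {p90, p91, p92, p93}}.
int(A) = ⋃ {U ∈ τ : U ⊆ A}. Opens contained in A: ∅.
Taking the union of these: int(A) = ∅.
cl(A) = ⋂ {C closed : A ⊆ C}. Closed sets containing A: {p90, p91, p93}, {p90, p91, p92, p93}.
Intersecting these: cl(A) = {p90, p91, p93}.
∂A = cl(A) ∖ int(A) = {p90, p91, p93} ∖ ∅ = {p90, p91, p93}.


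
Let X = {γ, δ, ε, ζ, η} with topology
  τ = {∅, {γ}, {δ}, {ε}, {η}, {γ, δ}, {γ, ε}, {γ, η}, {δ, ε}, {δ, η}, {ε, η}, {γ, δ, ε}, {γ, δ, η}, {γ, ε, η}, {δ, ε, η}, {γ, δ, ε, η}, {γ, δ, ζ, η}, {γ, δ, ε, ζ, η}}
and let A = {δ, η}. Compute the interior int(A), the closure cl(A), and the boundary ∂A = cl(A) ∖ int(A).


int(A) = {δ, η}, cl(A) = {δ, ζ, η}, ∂A = {ζ}.

Closed sets in (X, τ) are complements of opens:
  closed(X, τ) = {∅, {ε}, {ζ}, {γ, ζ}, {δ, ζ}, {ε, ζ}, {ζ, η}, {γ, δ, ζ}, {γ, ε, ζ}, {γ, ζ, η}, {δ, ε, ζ}, {δ, ζ, η}, {ε, ζ, η}, {γ, δ, ε, ζ}, {γ, δ, ζ, η}, {γ, ε, ζ, η}, {δ, ε, ζ, η}, {γ, δ, ε, ζ, η}}.
int(A) = ⋃ {U ∈ τ : U ⊆ A}. Opens contained in A: ∅, {δ}, {η}, {δ, η}.
Taking the union of these: int(A) = {δ, η}.
cl(A) = ⋂ {C closed : A ⊆ C}. Closed sets containing A: {δ, ζ, η}, {γ, δ, ζ, η}, {δ, ε, ζ, η}, {γ, δ, ε, ζ, η}.
Intersecting these: cl(A) = {δ, ζ, η}.
∂A = cl(A) ∖ int(A) = {δ, ζ, η} ∖ {δ, η} = {ζ}.


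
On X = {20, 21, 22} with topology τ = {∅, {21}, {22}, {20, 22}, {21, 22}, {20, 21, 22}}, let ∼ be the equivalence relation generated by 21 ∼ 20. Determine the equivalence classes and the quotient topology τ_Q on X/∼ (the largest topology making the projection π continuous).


X/∼ = {[20=21], [22]}; |τ_Q| = 3.

Equivalence classes: [20=21], [22].
Quotient map π: X → X/∼ sends 20 ↦ [20=21], 21 ↦ [20=21], 22 ↦ [22].
For each subset V ⊆ X/∼, compute π^{-1}(V) ⊆ X and check whether π^{-1}(V) ∈ τ. V is open in τ_Q iff π^{-1}(V) ∈ τ.
  V = {}: π^{-1}(V) = ∅ ∈ τ ✓.
  V = {[20=21]}: π^{-1}(V) = {20, 21} ∉ τ ✗.
  V = {[22]}: π^{-1}(V) = {22} ∈ τ ✓.
  V = {[20=21], [22]}: π^{-1}(V) = {20, 21, 22} ∈ τ ✓.
Open sets in the quotient: τ_Q = {{}, {[22]}, {[20=21], [22]}} (3 elements).


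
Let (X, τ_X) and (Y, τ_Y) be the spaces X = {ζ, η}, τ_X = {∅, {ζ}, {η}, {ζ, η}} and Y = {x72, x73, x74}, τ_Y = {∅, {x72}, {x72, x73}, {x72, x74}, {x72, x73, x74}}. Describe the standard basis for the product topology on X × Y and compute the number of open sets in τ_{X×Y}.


Basis B = {∅ × ∅, {ζ} × {x72}, {η} × {x72}, {ζ} × {x72, x73}, {ζ} × {x72, x74}, {ζ, η} × {x72}, {η} × {x72, x73}, {η} × {x72, x74}, {ζ} × {x72, x73, x74}, {η} × {x72, x73, x74}, {ζ, η} × {x72, x73}, {ζ, η} × {x72, x74}, {ζ, η} × {x72, x73, x74}}; |τ_{X×Y}| = 25.

Enumerate products U × V with U ∈ τ_X, V ∈ τ_Y (deduplicated):
  ∅ × ∅ = {} (∅)
  {ζ} × {x72} = {(ζ,x72)}
  {η} × {x72} = {(η,x72)}
  {ζ} × {x72, x73} = {(ζ,x72), (ζ,x73)}
  {ζ} × {x72, x74} = {(ζ,x72), (ζ,x74)}
  {ζ, η} × {x72} = {(ζ,x72), (η,x72)}
  {η} × {x72, x73} = {(η,x72), (η,x73)}
  {η} × {x72, x74} = {(η,x72), (η,x74)}
  {ζ} × {x72, x73, x74} = {(ζ,x72), (ζ,x73), (ζ,x74)}
  {η} × {x72, x73, x74} = {(η,x72), (η,x73), (η,x74)}
  {ζ, η} × {x72, x73} = {(ζ,x72), (ζ,x73), (η,x72), (η,x73)}
  {ζ, η} × {x72, x74} = {(ζ,x72), (ζ,x74), (η,x72), (η,x74)}
  {ζ, η} × {x72, x73, x74} = {(ζ,x72), (ζ,x73), (ζ,x74), (η,x72), (η,x73), (η,x74)}
These 13 distinct sets form the basis B.
Close under arbitrary unions to get τ_{X×Y}; counting gives |τ_{X×Y}| = 25.


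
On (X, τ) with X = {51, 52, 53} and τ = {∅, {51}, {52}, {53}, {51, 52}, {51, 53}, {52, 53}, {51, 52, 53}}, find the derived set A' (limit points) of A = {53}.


A' = ∅

For each x ∈ X, list the open sets U ∈ τ with x ∈ U, then check whether U ∩ (A ∖ {x}) ≠ ∅ for every such U.
  x = 51: open {51} ∋ x has {51} ∩ (A ∖ {51}) = ∅, so x is NOT a limit point.
  x = 52: open {52} ∋ x has {52} ∩ (A ∖ {52}) = ∅, so x is NOT a limit point.
  x = 53: open {53} ∋ x has {53} ∩ (A ∖ {53}) = ∅, so x is NOT a limit point.
Collecting: A' = ∅.


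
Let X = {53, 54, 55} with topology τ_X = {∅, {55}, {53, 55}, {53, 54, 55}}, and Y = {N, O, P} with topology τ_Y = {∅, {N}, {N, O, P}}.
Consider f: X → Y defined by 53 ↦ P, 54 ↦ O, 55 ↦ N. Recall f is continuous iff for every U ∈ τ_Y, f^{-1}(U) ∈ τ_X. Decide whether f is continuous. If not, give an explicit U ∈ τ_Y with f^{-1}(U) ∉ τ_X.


f IS continuous.

Compute f^{-1}(U) for each U ∈ τ_Y:
  U = ∅: f^{-1}(U) = ∅ ∈ τ_X ✓.
  U = {N}: f^{-1}(U) = {55} ∈ τ_X ✓.
  U = {N, O, P}: f^{-1}(U) = {53, 54, 55} ∈ τ_X ✓.
Every preimage lies in τ_X, so f IS continuous.


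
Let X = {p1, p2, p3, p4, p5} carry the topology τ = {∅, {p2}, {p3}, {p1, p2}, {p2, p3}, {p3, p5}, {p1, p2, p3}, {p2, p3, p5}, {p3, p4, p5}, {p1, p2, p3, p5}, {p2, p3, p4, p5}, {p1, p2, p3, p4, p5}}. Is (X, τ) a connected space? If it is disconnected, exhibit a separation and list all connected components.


(X, τ) is disconnected; components = [{p1, p2}, {p3, p4, p5}].

Find clopen sets (U ∈ τ with X ∖ U ∈ τ):
  U = ∅, X ∖ U = {p1, p2, p3, p4, p5} — both open, so U is clopen.
  U = {p1, p2}, X ∖ U = {p3, p4, p5} — both open, so U is clopen.
  U = {p3, p4, p5}, X ∖ U = {p1, p2} — both open, so U is clopen.
  U = {p1, p2, p3, p4, p5}, X ∖ U = ∅ — both open, so U is clopen.
Nontrivial clopen(s) exist: e.g. {p3, p4, p5}. So (X, τ) is disconnected.
Compute connected components by grouping points that agree on all clopens:
  component: {p1, p2}
  component: {p3, p4, p5}


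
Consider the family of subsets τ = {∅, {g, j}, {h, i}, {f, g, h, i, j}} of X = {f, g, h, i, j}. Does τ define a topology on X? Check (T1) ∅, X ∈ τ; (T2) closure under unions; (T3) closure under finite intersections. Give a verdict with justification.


τ is NOT a topology on X.

Axiom (T1): ∅ ∈ τ? Yes; X ∈ τ? Yes.
Axiom (T2/T3): check pairwise unions and intersections of members of τ.
Counterexample for (T2): {g, j} ∪ {h, i} = {g, h, i, j} ∉ τ. Therefore τ is NOT a topology.


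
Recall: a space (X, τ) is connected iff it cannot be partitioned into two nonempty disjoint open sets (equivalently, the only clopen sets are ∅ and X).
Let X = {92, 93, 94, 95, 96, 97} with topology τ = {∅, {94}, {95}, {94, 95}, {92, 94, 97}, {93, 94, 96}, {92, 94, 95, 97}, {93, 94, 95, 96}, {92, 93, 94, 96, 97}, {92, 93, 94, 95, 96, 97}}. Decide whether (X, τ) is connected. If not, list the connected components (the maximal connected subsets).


(X, τ) is disconnected; components = [{95}, {92, 93, 94, 96, 97}].

Find clopen sets (U ∈ τ with X ∖ U ∈ τ):
  U = ∅, X ∖ U = {92, 93, 94, 95, 96, 97} — both open, so U is clopen.
  U = {95}, X ∖ U = {92, 93, 94, 96, 97} — both open, so U is clopen.
  U = {92, 93, 94, 96, 97}, X ∖ U = {95} — both open, so U is clopen.
  U = {92, 93, 94, 95, 96, 97}, X ∖ U = ∅ — both open, so U is clopen.
Nontrivial clopen(s) exist: e.g. {92, 93, 94, 96, 97}. So (X, τ) is disconnected.
Compute connected components by grouping points that agree on all clopens:
  component: {95}
  component: {92, 93, 94, 96, 97}


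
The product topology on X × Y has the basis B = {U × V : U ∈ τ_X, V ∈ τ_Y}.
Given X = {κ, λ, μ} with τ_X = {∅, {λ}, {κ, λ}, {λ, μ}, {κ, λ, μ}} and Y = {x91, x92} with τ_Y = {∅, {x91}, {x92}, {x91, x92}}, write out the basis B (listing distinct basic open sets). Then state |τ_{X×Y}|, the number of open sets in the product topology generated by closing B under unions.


Basis B = {∅ × ∅, {λ} × {x91}, {λ} × {x92}, {κ, λ} × {x91}, {κ, λ} × {x92}, {λ} × {x91, x92}, {λ, μ} × {x91}, {λ, μ} × {x92}, {κ, λ, μ} × {x91}, {κ, λ, μ} × {x92}, {κ, λ} × {x91, x92}, {λ, μ} × {x91, x92}, {κ, λ, μ} × {x91, x92}}; |τ_{X×Y}| = 25.

Enumerate products U × V with U ∈ τ_X, V ∈ τ_Y (deduplicated):
  ∅ × ∅ = {} (∅)
  {λ} × {x91} = {(λ,x91)}
  {λ} × {x92} = {(λ,x92)}
  {κ, λ} × {x91} = {(κ,x91), (λ,x91)}
  {κ, λ} × {x92} = {(κ,x92), (λ,x92)}
  {λ} × {x91, x92} = {(λ,x91), (λ,x92)}
  {λ, μ} × {x91} = {(λ,x91), (μ,x91)}
  {λ, μ} × {x92} = {(λ,x92), (μ,x92)}
  {κ, λ, μ} × {x91} = {(κ,x91), (λ,x91), (μ,x91)}
  {κ, λ, μ} × {x92} = {(κ,x92), (λ,x92), (μ,x92)}
  {κ, λ} × {x91, x92} = {(κ,x91), (κ,x92), (λ,x91), (λ,x92)}
  {λ, μ} × {x91, x92} = {(λ,x91), (λ,x92), (μ,x91), (μ,x92)}
  {κ, λ, μ} × {x91, x92} = {(κ,x91), (κ,x92), (λ,x91), (λ,x92), (μ,x91), (μ,x92)}
These 13 distinct sets form the basis B.
Close under arbitrary unions to get τ_{X×Y}; counting gives |τ_{X×Y}| = 25.


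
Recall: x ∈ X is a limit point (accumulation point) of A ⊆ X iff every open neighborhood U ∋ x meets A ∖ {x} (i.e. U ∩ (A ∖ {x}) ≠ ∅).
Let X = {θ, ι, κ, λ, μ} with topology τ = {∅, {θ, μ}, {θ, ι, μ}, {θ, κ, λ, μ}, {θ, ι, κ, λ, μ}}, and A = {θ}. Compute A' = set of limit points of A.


A' = {ι, κ, λ, μ}

For each x ∈ X, list the open sets U ∈ τ with x ∈ U, then check whether U ∩ (A ∖ {x}) ≠ ∅ for every such U.
  x = θ: open {θ, μ} ∋ x has {θ, μ} ∩ (A ∖ {θ}) = ∅, so x is NOT a limit point.
  x = ι: opens ∋ x are {θ, ι, μ}, {θ, ι, κ, λ, μ}; each meets A ∖ {ι}, so x IS a limit point.
  x = κ: opens ∋ x are {θ, κ, λ, μ}, {θ, ι, κ, λ, μ}; each meets A ∖ {κ}, so x IS a limit point.
  x = λ: opens ∋ x are {θ, κ, λ, μ}, {θ, ι, κ, λ, μ}; each meets A ∖ {λ}, so x IS a limit point.
  x = μ: opens ∋ x are {θ, μ}, {θ, ι, μ}, {θ, κ, λ, μ}, {θ, ι, κ, λ, μ}; each meets A ∖ {μ}, so x IS a limit point.
Collecting: A' = {ι, κ, λ, μ}.


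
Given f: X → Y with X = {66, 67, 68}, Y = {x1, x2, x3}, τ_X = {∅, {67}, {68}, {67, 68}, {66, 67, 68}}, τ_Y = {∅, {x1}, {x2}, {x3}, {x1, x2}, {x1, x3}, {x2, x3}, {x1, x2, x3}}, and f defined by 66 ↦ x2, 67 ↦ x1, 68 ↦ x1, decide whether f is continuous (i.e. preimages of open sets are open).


f is NOT continuous.

Compute f^{-1}(U) for each U ∈ τ_Y:
  U = ∅: f^{-1}(U) = ∅ ∈ τ_X ✓.
  U = {x1}: f^{-1}(U) = {67, 68} ∈ τ_X ✓.
  U = {x2}: f^{-1}(U) = {66} ∉ τ_X ✗.
  U = {x3}: f^{-1}(U) = ∅ ∈ τ_X ✓.
  U = {x1, x2}: f^{-1}(U) = {66, 67, 68} ∈ τ_X ✓.
  U = {x1, x3}: f^{-1}(U) = {67, 68} ∈ τ_X ✓.
  U = {x2, x3}: f^{-1}(U) = {66} ∉ τ_X ✗.
  U = {x1, x2, x3}: f^{-1}(U) = {66, 67, 68} ∈ τ_X ✓.
Found U = {x2} with f^{-1}(U) = {66} not in τ_X. Therefore f is NOT continuous.


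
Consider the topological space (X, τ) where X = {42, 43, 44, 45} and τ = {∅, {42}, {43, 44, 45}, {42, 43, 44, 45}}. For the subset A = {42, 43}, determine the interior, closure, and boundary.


int(A) = {42}, cl(A) = {42, 43, 44, 45}, ∂A = {43, 44, 45}.

Closed sets in (X, τ) are complements of opens:
  closed(X, τ) = {∅, {42}, {43, 44, 45}, {42, 43, 44, 45}}.
int(A) = ⋃ {U ∈ τ : U ⊆ A}. Opens contained in A: ∅, {42}.
Taking the union of these: int(A) = {42}.
cl(A) = ⋂ {C closed : A ⊆ C}. Closed sets containing A: {42, 43, 44, 45}.
Intersecting these: cl(A) = {42, 43, 44, 45}.
∂A = cl(A) ∖ int(A) = {42, 43, 44, 45} ∖ {42} = {43, 44, 45}.


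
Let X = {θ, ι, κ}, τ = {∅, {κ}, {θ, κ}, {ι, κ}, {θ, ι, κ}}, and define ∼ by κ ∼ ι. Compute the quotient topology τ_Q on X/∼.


X/∼ = {[θ], [ι=κ]}; |τ_Q| = 3.

Equivalence classes: [θ], [ι=κ].
Quotient map π: X → X/∼ sends θ ↦ [θ], ι ↦ [ι=κ], κ ↦ [ι=κ].
For each subset V ⊆ X/∼, compute π^{-1}(V) ⊆ X and check whether π^{-1}(V) ∈ τ. V is open in τ_Q iff π^{-1}(V) ∈ τ.
  V = {}: π^{-1}(V) = ∅ ∈ τ ✓.
  V = {[θ]}: π^{-1}(V) = {θ} ∉ τ ✗.
  V = {[ι=κ]}: π^{-1}(V) = {ι, κ} ∈ τ ✓.
  V = {[θ], [ι=κ]}: π^{-1}(V) = {θ, ι, κ} ∈ τ ✓.
Open sets in the quotient: τ_Q = {{}, {[ι=κ]}, {[θ], [ι=κ]}} (3 elements).


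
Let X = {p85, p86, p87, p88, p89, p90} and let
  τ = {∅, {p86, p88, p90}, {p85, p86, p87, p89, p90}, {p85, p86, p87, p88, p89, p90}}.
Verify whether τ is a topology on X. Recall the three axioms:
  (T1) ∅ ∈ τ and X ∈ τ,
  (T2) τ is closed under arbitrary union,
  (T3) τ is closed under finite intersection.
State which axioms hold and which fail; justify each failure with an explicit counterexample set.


τ is NOT a topology on X.

Axiom (T1): ∅ ∈ τ? Yes; X ∈ τ? Yes.
Axiom (T2/T3): check pairwise unions and intersections of members of τ.
Counterexample for (T3): {p86, p88, p90} ∩ {p85, p86, p87, p89, p90} = {p86, p90} ∉ τ. Therefore τ is NOT a topology.


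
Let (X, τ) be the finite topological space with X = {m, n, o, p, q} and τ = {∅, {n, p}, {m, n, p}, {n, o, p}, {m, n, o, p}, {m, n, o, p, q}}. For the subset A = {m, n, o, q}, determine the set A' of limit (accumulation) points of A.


A' = {m, o, p, q}

For each x ∈ X, list the open sets U ∈ τ with x ∈ U, then check whether U ∩ (A ∖ {x}) ≠ ∅ for every such U.
  x = m: opens ∋ x are {m, n, p}, {m, n, o, p}, {m, n, o, p, q}; each meets A ∖ {m}, so x IS a limit point.
  x = n: open {n, p} ∋ x has {n, p} ∩ (A ∖ {n}) = ∅, so x is NOT a limit point.
  x = o: opens ∋ x are {n, o, p}, {m, n, o, p}, {m, n, o, p, q}; each meets A ∖ {o}, so x IS a limit point.
  x = p: opens ∋ x are {n, p}, {m, n, p}, {n, o, p}, {m, n, o, p}, {m, n, o, p, q}; each meets A ∖ {p}, so x IS a limit point.
  x = q: opens ∋ x are {m, n, o, p, q}; each meets A ∖ {q}, so x IS a limit point.
Collecting: A' = {m, o, p, q}.
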